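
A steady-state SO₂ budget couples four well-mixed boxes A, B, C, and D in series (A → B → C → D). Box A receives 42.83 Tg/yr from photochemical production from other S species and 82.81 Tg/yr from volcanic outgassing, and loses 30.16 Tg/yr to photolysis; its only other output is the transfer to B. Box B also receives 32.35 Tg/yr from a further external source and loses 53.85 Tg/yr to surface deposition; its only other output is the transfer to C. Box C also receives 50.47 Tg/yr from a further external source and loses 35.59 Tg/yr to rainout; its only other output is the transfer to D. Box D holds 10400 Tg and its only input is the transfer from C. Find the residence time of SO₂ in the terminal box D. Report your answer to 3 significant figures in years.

117 yr

Box A: F(A→B) = (42.83 + 82.81) − 30.16 = 95.480 Tg/yr.
Box B: F(B→C) = (95.480 + 32.35) − 53.85 = 73.980 Tg/yr.
Box C: F(C→D) = (73.980 + 50.47) − 35.59 = 88.860 Tg/yr.
Box D throughput = its input = 88.860 Tg/yr; τ = 10400 / 88.860 = 117.0 yr.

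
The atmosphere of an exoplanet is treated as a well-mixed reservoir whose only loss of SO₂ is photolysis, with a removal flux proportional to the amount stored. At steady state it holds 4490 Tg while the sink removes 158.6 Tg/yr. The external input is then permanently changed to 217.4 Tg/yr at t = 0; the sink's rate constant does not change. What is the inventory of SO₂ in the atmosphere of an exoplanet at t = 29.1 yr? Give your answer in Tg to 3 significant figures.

5560 Tg

τ = M₀/F₀ = 4490/158.6 = 28.31 yr; rate constant k = 1/τ.
New steady state M_∞ = F₁/k = F₁·τ = 217.4 × 28.31 = 6154.6 Tg.
M(t) = M_∞ + (M₀ − M_∞)·e^(−t/τ); t/τ = 29.1/28.31 = 1.028, so e^(−t/τ) = 0.3578.
M(t) = 6154.6 − 1665 × 0.3578 = 5559.1 Tg.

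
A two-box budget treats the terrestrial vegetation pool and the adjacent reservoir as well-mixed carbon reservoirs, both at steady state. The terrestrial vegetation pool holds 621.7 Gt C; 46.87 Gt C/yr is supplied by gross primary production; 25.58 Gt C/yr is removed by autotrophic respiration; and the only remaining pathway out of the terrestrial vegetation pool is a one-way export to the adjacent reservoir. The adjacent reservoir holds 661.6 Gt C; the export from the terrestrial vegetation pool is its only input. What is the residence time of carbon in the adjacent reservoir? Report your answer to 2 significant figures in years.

31 yr

Balance the terrestrial vegetation pool: ΣF_in = 46.870 Gt C/yr.
Export to the adjacent reservoir = ΣF_in − (25.58) = 21.290 Gt C/yr.
At steady state the output of the adjacent reservoir equals its input, 21.290 Gt C/yr.
τ = M / F = 661.6 / 21.290 = 31.08 yr.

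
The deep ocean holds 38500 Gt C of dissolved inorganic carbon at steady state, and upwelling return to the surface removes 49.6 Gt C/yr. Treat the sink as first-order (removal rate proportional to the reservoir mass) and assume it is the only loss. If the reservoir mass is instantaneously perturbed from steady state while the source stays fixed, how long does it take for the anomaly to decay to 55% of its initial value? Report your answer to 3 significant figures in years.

464 yr

For a linear reservoir the anomaly decays as exp(−t/τ) with τ = M/F = 38500/49.6 = 776.2 yr.
exp(−t/τ) = 0.55 ⇒ t = −τ ln(0.55) = 776.2 × 0.5978 = 464.0 yr.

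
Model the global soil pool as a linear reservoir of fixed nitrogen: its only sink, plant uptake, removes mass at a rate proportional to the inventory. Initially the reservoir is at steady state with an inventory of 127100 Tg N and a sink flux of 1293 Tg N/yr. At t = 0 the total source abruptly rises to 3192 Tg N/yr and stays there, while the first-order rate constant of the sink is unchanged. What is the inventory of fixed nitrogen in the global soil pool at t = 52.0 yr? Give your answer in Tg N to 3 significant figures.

204000 Tg N

The sink rate constant is k = F₀/M₀ = 1293/127100 = 0.01017 yr⁻¹.
Solving dM/dt = F₁ − kM with M(0) = M₀ gives M(t) = F₁/k + (M₀ − F₁/k)·e^(−kt).
F₁/k = 3192/0.01017 = 313770 Tg N; kt = 0.01017 × 52.0 = 0.5290, e^(−kt) = 0.5892.
M(52.0) = 313770 + (127100 − 313770) × 0.5892 = 313770 − 110000 = 203780 Tg N.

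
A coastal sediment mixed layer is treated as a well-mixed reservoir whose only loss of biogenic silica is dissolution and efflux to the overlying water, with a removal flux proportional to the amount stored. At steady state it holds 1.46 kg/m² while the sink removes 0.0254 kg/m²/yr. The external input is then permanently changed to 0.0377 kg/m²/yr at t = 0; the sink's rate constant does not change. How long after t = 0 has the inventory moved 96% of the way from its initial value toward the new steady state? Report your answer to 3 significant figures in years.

185 yr

τ = M₀/F₀ = 1.46/0.0254 = 57.48 yr.
The remaining gap fraction is e^(−t/τ); 96% covered ⇒ e^(−t/τ) = 0.0400.
t = −τ ln(0.0400) = 57.48 × 3.219 = 185.0 yr.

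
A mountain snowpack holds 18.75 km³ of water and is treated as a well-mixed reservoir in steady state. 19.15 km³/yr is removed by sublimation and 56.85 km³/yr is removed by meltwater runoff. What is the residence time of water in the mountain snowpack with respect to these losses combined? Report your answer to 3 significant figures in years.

0.247 yr

Total removal = 19.15 + 56.85 = 76.000 km³/yr.
τ = M / ΣF_out = 18.75 / 76.000 = 0.2467 yr.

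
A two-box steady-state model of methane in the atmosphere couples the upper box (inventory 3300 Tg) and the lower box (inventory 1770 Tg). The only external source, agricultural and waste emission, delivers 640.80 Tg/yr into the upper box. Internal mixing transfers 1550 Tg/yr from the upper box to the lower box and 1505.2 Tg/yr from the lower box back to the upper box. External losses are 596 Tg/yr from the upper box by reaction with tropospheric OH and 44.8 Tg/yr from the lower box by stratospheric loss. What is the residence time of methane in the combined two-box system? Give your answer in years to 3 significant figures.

Treat the two boxes together as one reservoir: the mixing fluxes between them are internal recycling, so τ = ΣM / Σ(external losses).
M_total = 3300 + 1770 = 5070.0 Tg.
ΣF_external_out = 596 + 44.8 = 640.80 Tg/yr.
τ = M_total / ΣF_ext = 5070.0 / 640.80 = 7.912 yr.

7.91 yr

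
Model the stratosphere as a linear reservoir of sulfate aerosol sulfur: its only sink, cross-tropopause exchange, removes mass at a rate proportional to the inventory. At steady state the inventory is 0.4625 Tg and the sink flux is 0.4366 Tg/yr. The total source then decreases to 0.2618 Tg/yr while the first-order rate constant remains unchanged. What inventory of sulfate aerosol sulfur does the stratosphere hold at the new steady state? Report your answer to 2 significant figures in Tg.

Rate constant k = F/M = 0.4366 / 0.4625 = 0.9440 yr⁻¹.
At the new steady state, source = k·M_new ⇒ M_new = 0.2618 / 0.9440 = 0.2773 Tg.
(Equivalently M_new = M × F_new/F_old = 0.4625 × 0.2618/0.4366.)

0.28 Tg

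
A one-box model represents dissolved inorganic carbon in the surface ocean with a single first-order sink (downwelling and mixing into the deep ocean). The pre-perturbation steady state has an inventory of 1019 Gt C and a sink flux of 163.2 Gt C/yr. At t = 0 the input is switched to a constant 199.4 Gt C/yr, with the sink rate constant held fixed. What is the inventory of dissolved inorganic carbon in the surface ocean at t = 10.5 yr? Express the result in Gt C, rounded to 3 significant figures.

1200 Gt C

τ = M₀/F₀ = 1019/163.2 = 6.244 yr; rate constant k = 1/τ.
New steady state M_∞ = F₁/k = F₁·τ = 199.4 × 6.244 = 1245.0 Gt C.
M(t) = M_∞ + (M₀ − M_∞)·e^(−t/τ); t/τ = 10.5/6.244 = 1.682, so e^(−t/τ) = 0.1861.
M(t) = 1245.0 − 226.0 × 0.1861 = 1203.0 Gt C.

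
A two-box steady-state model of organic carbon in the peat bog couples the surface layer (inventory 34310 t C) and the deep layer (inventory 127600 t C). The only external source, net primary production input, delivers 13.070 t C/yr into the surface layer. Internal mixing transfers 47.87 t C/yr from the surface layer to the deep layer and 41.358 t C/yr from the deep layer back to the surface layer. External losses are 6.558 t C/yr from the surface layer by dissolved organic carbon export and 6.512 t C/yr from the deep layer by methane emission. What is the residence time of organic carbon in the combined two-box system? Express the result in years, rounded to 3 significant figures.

Treat the two boxes together as one reservoir: the mixing fluxes between them are internal recycling, so τ = ΣM / Σ(external losses).
M_total = 34310 + 127600 = 161910 t C.
ΣF_external_out = 6.558 + 6.512 = 13.070 t C/yr.
τ = M_total / ΣF_ext = 161910 / 13.070 = 12390 yr.

12400 yr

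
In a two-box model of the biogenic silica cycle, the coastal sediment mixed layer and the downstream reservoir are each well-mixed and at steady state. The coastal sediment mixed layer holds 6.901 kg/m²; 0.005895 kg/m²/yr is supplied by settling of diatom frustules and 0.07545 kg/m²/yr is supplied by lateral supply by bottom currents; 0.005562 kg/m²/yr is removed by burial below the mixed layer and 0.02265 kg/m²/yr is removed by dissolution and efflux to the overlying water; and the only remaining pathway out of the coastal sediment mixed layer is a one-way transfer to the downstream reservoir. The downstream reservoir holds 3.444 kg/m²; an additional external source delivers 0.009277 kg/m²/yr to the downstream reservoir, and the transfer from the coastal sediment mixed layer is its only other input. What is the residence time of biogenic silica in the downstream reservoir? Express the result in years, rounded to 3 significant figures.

55.2 yr

Balance the coastal sediment mixed layer: ΣF_in = 0.005895 + 0.07545 = 0.081345 kg/m²/yr.
Transfer to the downstream reservoir = ΣF_in − (0.005562 + 0.02265) = 0.053133 kg/m²/yr.
Total input to the downstream reservoir = 0.053133 + 0.009277 = 0.062410 kg/m²/yr; at steady state this equals its total output.
τ = M / F = 3.444 / 0.062410 = 55.18 yr.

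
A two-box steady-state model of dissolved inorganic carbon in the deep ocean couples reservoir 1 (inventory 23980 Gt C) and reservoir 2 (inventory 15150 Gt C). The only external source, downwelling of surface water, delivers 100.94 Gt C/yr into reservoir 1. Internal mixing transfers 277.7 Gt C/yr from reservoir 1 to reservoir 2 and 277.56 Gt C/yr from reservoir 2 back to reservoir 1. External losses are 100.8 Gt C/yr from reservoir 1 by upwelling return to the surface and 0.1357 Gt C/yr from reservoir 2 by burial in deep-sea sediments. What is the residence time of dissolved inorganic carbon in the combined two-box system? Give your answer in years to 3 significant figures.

388 yr

For the system as a whole, the A↔B exchange is internal and contributes nothing to the throughput; only the external sinks remove mass.
M_total = 23980 + 15150 = 39130 Gt C.
ΣF_external_out = 100.8 + 0.1357 = 100.94 Gt C/yr.
τ = M_total / ΣF_ext = 39130 / 100.94 = 387.7 yr.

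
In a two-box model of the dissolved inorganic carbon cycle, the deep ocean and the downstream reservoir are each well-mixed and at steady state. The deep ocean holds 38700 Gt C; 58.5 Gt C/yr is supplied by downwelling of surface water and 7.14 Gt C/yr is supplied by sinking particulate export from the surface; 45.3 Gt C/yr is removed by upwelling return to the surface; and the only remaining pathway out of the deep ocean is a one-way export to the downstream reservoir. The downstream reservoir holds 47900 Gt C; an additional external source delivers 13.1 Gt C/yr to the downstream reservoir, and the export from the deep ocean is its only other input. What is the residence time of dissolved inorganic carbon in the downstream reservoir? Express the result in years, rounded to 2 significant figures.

Balance the deep ocean: ΣF_in = 58.5 + 7.14 = 65.640 Gt C/yr.
Export to the downstream reservoir = ΣF_in − (45.3) = 20.340 Gt C/yr.
Total input to the downstream reservoir = 20.340 + 13.1 = 33.440 Gt C/yr; at steady state this equals its total output.
τ = M / F = 47900 / 33.440 = 1432 yr.

1400 yr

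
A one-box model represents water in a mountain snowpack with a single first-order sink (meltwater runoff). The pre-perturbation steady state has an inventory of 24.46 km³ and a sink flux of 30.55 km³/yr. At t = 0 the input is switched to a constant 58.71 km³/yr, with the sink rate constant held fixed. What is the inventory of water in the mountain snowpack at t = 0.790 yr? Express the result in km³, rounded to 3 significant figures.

38.6 km³

τ = M₀/F₀ = 24.46/30.55 = 0.8007 yr; rate constant k = 1/τ.
New steady state M_∞ = F₁/k = F₁·τ = 58.71 × 0.8007 = 47.006 km³.
M(t) = M_∞ + (M₀ − M_∞)·e^(−t/τ); t/τ = 0.790/0.8007 = 0.9867, so e^(−t/τ) = 0.3728.
M(t) = 47.006 − 22.55 × 0.3728 = 38.601 km³.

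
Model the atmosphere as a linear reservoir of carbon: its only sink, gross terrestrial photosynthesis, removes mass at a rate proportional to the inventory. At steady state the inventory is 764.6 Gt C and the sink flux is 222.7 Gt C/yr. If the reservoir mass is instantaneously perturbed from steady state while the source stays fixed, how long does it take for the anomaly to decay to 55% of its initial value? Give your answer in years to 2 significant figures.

2.1 yr

For a linear reservoir the anomaly decays as exp(−t/τ) with τ = M/F = 764.6/222.7 = 3.433 yr.
exp(−t/τ) = 0.55 ⇒ t = −τ ln(0.55) = 3.433 × 0.5978 = 2.053 yr.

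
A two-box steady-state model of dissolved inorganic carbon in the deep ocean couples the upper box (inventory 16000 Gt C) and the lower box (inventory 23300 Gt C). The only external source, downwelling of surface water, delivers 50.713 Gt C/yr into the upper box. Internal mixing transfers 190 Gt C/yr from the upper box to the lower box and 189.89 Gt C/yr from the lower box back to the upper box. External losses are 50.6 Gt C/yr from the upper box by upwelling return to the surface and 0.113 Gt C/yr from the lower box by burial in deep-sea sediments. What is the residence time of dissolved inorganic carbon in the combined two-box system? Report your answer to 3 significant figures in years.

For the system as a whole, the A↔B exchange is internal and contributes nothing to the throughput; only the external sinks remove mass.
M_total = 16000 + 23300 = 39300 Gt C.
ΣF_external_out = 50.6 + 0.113 = 50.713 Gt C/yr.
τ = M_total / ΣF_ext = 39300 / 50.713 = 774.9 yr.

775 yr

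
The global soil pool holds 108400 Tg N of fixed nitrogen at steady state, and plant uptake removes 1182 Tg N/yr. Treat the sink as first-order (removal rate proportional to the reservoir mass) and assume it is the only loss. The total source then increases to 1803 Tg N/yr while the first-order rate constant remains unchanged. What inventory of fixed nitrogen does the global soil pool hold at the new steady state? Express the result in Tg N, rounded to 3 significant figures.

165000 Tg N

Rate constant k = F/M = 1182 / 108400 = 0.01090 yr⁻¹.
At the new steady state, source = k·M_new ⇒ M_new = 1803 / 0.01090 = 165400 Tg N.
(Equivalently M_new = M × F_new/F_old = 108400 × 1803/1182.)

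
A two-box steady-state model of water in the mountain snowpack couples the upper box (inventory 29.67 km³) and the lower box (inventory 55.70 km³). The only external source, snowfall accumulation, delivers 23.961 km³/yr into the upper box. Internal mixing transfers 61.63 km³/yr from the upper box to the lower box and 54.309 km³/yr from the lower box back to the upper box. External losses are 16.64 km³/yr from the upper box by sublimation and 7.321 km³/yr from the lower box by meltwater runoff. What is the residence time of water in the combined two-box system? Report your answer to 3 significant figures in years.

Treat the two boxes together as one reservoir: the mixing fluxes between them are internal recycling, so τ = ΣM / Σ(external losses).
M_total = 29.67 + 55.70 = 85.370 km³.
ΣF_external_out = 16.64 + 7.321 = 23.961 km³/yr.
τ = M_total / ΣF_ext = 85.370 / 23.961 = 3.563 yr.

3.56 yr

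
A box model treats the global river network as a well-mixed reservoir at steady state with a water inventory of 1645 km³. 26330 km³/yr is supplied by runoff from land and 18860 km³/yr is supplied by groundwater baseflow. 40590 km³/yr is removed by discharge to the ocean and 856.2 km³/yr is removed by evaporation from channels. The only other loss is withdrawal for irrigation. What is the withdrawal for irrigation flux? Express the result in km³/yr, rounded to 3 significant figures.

At steady state ΣF_in = ΣF_out.
ΣF_in = 26330 + 18860 = 45190 km³/yr.
Withdrawal for irrigation flux = ΣF_in − (40590 + 856.2) = 45190 − 41450 = 3744 km³/yr.

3740 km³/yr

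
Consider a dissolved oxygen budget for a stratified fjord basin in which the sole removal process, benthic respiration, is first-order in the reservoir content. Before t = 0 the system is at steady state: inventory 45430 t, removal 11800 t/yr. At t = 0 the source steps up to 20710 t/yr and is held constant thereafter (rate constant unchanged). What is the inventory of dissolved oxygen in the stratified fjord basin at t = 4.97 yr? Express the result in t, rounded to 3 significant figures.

Residence time τ = M₀/F₀ = 3.850 yr. The eventual steady state is M_∞ = M₀·(F₁/F₀) = 45430 × 20710/11800 = 79734 t.
The anomaly ΔM(t) = M(t) − M_∞ decays as ΔM₀·e^(−t/τ) with ΔM₀ = 45430 − 79734 = −34300 t.
At t = 4.97 yr, e^(−t/τ) = e^(−1.291) = 0.2750, so ΔM = −9434 t and M = 79734 − 9434 = 70299 t.

70300 t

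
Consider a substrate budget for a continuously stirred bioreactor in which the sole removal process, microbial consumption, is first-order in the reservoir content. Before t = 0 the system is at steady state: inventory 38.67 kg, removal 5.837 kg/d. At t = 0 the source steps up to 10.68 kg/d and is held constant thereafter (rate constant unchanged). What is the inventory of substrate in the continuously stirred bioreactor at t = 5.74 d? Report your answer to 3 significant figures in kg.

Residence time τ = M₀/F₀ = 6.625 d. The eventual steady state is M_∞ = M₀·(F₁/F₀) = 38.67 × 10.68/5.837 = 70.755 kg.
The anomaly ΔM(t) = M(t) − M_∞ decays as ΔM₀·e^(−t/τ) with ΔM₀ = 38.67 − 70.755 = −32.08 kg.
At t = 5.74 d, e^(−t/τ) = e^(−0.8664) = 0.4205, so ΔM = −13.49 kg and M = 70.755 − 13.49 = 57.265 kg.

57.3 kg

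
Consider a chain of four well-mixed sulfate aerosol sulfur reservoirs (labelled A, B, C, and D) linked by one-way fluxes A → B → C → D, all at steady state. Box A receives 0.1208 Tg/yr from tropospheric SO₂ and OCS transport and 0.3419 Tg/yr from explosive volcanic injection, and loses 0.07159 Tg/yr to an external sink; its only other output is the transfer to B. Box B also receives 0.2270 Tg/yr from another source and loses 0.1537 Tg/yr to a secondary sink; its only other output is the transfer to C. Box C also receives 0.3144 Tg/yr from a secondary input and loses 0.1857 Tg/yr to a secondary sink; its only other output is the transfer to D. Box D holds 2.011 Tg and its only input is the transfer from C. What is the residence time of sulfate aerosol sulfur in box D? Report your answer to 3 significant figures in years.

Box A: F(A→B) = (0.1208 + 0.3419) − 0.07159 = 0.39111 Tg/yr.
Box B: F(B→C) = (0.39111 + 0.2270) − 0.1537 = 0.46441 Tg/yr.
Box C: F(C→D) = (0.46441 + 0.3144) − 0.1857 = 0.59311 Tg/yr.
Box D throughput = its input = 0.59311 Tg/yr; τ = 2.011 / 0.59311 = 3.391 yr.

3.39 yr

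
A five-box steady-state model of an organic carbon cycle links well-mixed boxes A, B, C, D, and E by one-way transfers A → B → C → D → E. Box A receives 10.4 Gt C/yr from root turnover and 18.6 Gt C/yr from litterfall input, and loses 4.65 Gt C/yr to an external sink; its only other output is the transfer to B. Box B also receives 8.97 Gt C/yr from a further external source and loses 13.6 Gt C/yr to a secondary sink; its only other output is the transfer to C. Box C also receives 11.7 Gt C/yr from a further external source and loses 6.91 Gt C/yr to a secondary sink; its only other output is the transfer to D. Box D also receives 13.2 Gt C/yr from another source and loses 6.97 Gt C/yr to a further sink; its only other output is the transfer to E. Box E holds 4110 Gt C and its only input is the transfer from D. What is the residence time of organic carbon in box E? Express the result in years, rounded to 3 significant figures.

134 yr

Box A: F(A→B) = (10.4 + 18.6) − 4.65 = 24.350 Gt C/yr.
Box B: F(B→C) = (24.350 + 8.97) − 13.6 = 19.720 Gt C/yr.
Box C: F(C→D) = (19.720 + 11.7) − 6.91 = 24.510 Gt C/yr.
Box D: F(D→E) = (24.510 + 13.2) − 6.97 = 30.740 Gt C/yr.
Box E throughput = its input = 30.740 Gt C/yr; τ = 4110 / 30.740 = 133.7 yr.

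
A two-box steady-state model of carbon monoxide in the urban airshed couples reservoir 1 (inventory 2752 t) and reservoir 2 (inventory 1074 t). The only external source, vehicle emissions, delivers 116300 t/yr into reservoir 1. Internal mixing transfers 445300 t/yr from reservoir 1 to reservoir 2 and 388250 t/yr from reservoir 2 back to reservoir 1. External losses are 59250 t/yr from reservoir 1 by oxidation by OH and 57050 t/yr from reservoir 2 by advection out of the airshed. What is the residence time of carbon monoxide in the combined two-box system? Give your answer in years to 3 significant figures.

0.0329 yr

For the system as a whole, the A↔B exchange is internal and contributes nothing to the throughput; only the external sinks remove mass.
M_total = 2752 + 1074 = 3826.0 t.
ΣF_external_out = 59250 + 57050 = 116300 t/yr.
τ = M_total / ΣF_ext = 3826.0 / 116300 = 0.03290 yr.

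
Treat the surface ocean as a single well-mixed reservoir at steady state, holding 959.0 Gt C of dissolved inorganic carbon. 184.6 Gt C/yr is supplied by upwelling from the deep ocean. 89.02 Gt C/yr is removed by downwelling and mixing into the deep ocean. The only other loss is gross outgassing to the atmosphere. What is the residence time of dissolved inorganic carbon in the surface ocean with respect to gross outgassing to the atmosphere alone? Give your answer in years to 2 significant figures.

10 yr

At steady state ΣF_in = ΣF_out.
ΣF_in = 184.60 Gt C/yr.
Gross outgassing to the atmosphere flux = ΣF_in − (89.02) = 184.60 − 89.02 = 95.58 Gt C/yr.
τ = M / F = 959.0 / 95.58 = 10.03 yr.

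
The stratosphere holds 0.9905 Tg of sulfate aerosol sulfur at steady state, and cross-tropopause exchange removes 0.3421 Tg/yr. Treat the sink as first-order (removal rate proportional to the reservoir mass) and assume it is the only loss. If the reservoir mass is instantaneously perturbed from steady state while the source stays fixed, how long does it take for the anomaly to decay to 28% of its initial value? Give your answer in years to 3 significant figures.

3.69 yr

For a linear reservoir the anomaly decays as exp(−t/τ) with τ = M/F = 0.9905/0.3421 = 2.895 yr.
exp(−t/τ) = 0.28 ⇒ t = −τ ln(0.28) = 2.895 × 1.273 = 3.686 yr.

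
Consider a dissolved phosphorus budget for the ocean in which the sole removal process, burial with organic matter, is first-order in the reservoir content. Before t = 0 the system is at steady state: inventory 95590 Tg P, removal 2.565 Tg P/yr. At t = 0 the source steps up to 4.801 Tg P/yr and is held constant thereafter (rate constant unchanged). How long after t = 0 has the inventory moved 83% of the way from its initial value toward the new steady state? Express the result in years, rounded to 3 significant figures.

τ = M₀/F₀ = 95590/2.565 = 37270 yr.
The remaining gap fraction is e^(−t/τ); 83% covered ⇒ e^(−t/τ) = 0.170.
t = −τ ln(0.170) = 37270 × 1.772 = 66040 yr.

66000 yr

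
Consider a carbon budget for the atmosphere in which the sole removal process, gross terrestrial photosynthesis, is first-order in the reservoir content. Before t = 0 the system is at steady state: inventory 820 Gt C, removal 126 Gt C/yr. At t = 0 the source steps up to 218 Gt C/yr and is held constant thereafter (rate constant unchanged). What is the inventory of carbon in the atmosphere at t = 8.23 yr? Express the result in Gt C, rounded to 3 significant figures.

1250 Gt C

Residence time τ = M₀/F₀ = 6.508 yr. The eventual steady state is M_∞ = M₀·(F₁/F₀) = 820 × 218/126 = 1418.7 Gt C.
The anomaly ΔM(t) = M(t) − M_∞ decays as ΔM₀·e^(−t/τ) with ΔM₀ = 820 − 1418.7 = −598.7 Gt C.
At t = 8.23 yr, e^(−t/τ) = e^(−1.265) = 0.2823, so ΔM = −169.1 Gt C and M = 1418.7 − 169.1 = 1249.7 Gt C.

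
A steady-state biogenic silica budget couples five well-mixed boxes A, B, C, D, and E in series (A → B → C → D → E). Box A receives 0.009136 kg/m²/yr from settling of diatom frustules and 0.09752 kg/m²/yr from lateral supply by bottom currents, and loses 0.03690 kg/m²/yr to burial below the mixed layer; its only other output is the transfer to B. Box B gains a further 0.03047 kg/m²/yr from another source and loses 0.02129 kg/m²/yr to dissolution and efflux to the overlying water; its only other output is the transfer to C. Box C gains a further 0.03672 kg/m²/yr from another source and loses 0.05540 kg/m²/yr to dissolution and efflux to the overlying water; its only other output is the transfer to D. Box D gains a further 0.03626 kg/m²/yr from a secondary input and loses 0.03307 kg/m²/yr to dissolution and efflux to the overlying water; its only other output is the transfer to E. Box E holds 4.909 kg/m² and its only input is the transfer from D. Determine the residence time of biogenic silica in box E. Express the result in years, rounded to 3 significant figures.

77.4 yr

Box A: F(A→B) = (0.009136 + 0.09752) − 0.03690 = 0.069756 kg/m²/yr.
Box B: F(B→C) = (0.069756 + 0.03047) − 0.02129 = 0.078936 kg/m²/yr.
Box C: F(C→D) = (0.078936 + 0.03672) − 0.05540 = 0.060256 kg/m²/yr.
Box D: F(D→E) = (0.060256 + 0.03626) − 0.03307 = 0.063446 kg/m²/yr.
Box E throughput = its input = 0.063446 kg/m²/yr; τ = 4.909 / 0.063446 = 77.37 yr.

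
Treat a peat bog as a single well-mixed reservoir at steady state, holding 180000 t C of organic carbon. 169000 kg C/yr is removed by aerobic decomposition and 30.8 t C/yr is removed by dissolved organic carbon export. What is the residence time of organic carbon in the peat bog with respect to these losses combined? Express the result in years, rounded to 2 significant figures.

Convert the aerobic decomposition flux: 169000 kg C/yr = 169.0 t C/yr.
Total removal = 169.0 + 30.80 = 199.80 t C/yr.
τ = M / ΣF_out = 180000 / 199.80 = 900.9 yr.

900 yr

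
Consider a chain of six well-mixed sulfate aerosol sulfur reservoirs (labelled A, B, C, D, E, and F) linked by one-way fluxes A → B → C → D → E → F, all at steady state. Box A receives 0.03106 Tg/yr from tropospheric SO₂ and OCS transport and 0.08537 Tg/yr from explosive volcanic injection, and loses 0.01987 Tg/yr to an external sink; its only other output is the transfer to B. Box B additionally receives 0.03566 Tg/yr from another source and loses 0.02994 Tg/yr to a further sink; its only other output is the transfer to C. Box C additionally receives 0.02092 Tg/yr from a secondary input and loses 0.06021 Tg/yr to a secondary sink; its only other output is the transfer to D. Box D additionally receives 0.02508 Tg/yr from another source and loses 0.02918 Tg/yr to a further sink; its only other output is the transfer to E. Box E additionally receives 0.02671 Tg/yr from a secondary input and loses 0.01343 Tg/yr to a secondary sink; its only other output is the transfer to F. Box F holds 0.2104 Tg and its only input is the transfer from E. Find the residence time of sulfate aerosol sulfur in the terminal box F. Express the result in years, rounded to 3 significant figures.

Box A: F(A→B) = (0.03106 + 0.08537) − 0.01987 = 0.096560 Tg/yr.
Box B: F(B→C) = (0.096560 + 0.03566) − 0.02994 = 0.10228 Tg/yr.
Box C: F(C→D) = (0.10228 + 0.02092) − 0.06021 = 0.062990 Tg/yr.
Box D: F(D→E) = (0.062990 + 0.02508) − 0.02918 = 0.058890 Tg/yr.
Box E: F(E→F) = (0.058890 + 0.02671) − 0.01343 = 0.072170 Tg/yr.
Box F throughput = its input = 0.072170 Tg/yr; τ = 0.2104 / 0.072170 = 2.915 yr.

2.92 yr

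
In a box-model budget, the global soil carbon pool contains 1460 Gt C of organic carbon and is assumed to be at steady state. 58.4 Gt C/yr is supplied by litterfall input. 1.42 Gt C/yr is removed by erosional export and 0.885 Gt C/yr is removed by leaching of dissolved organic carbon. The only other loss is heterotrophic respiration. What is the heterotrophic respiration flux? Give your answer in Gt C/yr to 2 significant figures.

56 Gt C/yr

At steady state ΣF_in = ΣF_out.
ΣF_in = 58.400 Gt C/yr.
Heterotrophic respiration flux = ΣF_in − (1.42 + 0.885) = 58.400 − 2.305 = 56.09 Gt C/yr.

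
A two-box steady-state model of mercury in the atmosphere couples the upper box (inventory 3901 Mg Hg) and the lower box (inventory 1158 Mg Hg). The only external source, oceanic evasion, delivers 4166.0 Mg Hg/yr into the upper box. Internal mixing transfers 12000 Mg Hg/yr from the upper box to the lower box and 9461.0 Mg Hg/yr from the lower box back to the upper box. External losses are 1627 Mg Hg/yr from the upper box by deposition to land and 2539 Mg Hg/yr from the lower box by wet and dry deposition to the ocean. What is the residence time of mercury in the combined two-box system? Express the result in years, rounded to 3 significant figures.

1.21 yr

Residence time in the combined system uses the total inventory and the total *external* removal — internal exchanges between the two boxes cancel.
M_total = 3901 + 1158 = 5059.0 Mg Hg.
ΣF_external_out = 1627 + 2539 = 4166.0 Mg Hg/yr.
τ = M_total / ΣF_ext = 5059.0 / 4166.0 = 1.214 yr.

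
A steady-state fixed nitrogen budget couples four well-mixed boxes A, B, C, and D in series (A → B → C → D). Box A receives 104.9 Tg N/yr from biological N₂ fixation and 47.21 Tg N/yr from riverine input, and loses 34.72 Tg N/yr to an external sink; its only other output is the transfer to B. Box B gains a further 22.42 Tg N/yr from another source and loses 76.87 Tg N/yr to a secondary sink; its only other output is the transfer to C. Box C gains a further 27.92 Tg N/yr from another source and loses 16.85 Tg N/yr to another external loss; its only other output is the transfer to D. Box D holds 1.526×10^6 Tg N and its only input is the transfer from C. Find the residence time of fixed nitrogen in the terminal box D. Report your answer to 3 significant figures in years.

Box A: F(A→B) = (104.9 + 47.21) − 34.72 = 117.39 Tg N/yr.
Box B: F(B→C) = (117.39 + 22.42) − 76.87 = 62.940 Tg N/yr.
Box C: F(C→D) = (62.940 + 27.92) − 16.85 = 74.010 Tg N/yr.
Box D throughput = its input = 74.010 Tg N/yr; τ = 1.526×10^6 / 74.010 = 20620 yr.

20600 yr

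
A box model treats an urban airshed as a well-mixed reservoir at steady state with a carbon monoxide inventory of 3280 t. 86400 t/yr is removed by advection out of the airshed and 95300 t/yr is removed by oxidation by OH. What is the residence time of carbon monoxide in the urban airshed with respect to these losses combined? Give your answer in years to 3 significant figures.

0.0181 yr

Total removal = 86400 + 95300 = 181700 t/yr.
τ = M / ΣF_out = 3280 / 181700 = 0.01805 yr.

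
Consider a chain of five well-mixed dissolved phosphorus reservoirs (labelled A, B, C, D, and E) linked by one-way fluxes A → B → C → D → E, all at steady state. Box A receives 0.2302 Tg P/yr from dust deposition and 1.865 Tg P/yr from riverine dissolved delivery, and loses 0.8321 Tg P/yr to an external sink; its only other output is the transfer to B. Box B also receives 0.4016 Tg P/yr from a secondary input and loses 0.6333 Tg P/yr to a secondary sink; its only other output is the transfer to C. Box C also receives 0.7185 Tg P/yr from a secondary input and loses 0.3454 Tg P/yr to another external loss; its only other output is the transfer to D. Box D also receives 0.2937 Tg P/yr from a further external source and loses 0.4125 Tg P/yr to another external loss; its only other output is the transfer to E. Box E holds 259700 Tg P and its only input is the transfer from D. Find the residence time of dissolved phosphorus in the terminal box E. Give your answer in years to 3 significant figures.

202000 yr

Box A: F(A→B) = (0.2302 + 1.865) − 0.8321 = 1.2631 Tg P/yr.
Box B: F(B→C) = (1.2631 + 0.4016) − 0.6333 = 1.0314 Tg P/yr.
Box C: F(C→D) = (1.0314 + 0.7185) − 0.3454 = 1.4045 Tg P/yr.
Box D: F(D→E) = (1.4045 + 0.2937) − 0.4125 = 1.2857 Tg P/yr.
Box E throughput = its input = 1.2857 Tg P/yr; τ = 259700 / 1.2857 = 202000 yr.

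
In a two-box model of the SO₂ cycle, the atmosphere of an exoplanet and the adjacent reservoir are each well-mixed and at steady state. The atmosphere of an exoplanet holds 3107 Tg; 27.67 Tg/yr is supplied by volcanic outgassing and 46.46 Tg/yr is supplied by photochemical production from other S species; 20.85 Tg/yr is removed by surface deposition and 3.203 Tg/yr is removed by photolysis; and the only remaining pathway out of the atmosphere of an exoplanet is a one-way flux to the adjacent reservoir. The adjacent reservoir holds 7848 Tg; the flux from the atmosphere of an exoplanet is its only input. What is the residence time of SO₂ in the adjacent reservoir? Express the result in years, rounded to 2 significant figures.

160 yr

Balance the atmosphere of an exoplanet: ΣF_in = 27.67 + 46.46 = 74.130 Tg/yr.
Flux to the adjacent reservoir = ΣF_in − (20.85 + 3.203) = 50.077 Tg/yr.
At steady state the output of the adjacent reservoir equals its input, 50.077 Tg/yr.
τ = M / F = 7848 / 50.077 = 156.7 yr.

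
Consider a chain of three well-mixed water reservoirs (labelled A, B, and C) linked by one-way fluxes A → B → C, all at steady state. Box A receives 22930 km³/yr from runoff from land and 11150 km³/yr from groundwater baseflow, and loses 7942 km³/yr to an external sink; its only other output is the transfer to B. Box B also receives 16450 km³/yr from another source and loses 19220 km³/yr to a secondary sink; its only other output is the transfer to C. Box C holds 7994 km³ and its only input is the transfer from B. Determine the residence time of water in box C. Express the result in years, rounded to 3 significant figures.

0.342 yr

Box A: F(A→B) = (22930 + 11150) − 7942 = 26138 km³/yr.
Box B: F(B→C) = (26138 + 16450) − 19220 = 23368 km³/yr.
Box C throughput = its input = 23368 km³/yr; τ = 7994 / 23368 = 0.3421 yr.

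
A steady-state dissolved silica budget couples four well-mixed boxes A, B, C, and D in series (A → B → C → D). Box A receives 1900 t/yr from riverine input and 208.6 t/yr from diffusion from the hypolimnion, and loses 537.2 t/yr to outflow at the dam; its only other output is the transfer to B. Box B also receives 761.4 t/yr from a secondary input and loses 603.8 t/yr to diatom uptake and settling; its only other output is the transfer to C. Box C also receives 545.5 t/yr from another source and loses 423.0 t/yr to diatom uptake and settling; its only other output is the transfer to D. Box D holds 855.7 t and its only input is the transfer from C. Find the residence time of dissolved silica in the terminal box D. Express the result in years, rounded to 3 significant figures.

Box A: F(A→B) = (1900 + 208.6) − 537.2 = 1571.4 t/yr.
Box B: F(B→C) = (1571.4 + 761.4) − 603.8 = 1729.0 t/yr.
Box C: F(C→D) = (1729.0 + 545.5) − 423.0 = 1851.5 t/yr.
Box D throughput = its input = 1851.5 t/yr; τ = 855.7 / 1851.5 = 0.4622 yr.

0.462 yr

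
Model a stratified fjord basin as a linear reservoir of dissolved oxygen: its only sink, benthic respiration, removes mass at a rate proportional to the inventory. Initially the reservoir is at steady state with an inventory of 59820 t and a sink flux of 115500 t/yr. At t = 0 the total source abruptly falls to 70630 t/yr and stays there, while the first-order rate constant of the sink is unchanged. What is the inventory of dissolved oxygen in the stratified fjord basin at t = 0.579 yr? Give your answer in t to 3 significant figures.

44200 t

τ = M₀/F₀ = 59820/115500 = 0.5179 yr; rate constant k = 1/τ.
New steady state M_∞ = F₁/k = F₁·τ = 70630 × 0.5179 = 36581 t.
M(t) = M_∞ + (M₀ − M_∞)·e^(−t/τ); t/τ = 0.579/0.5179 = 1.118, so e^(−t/τ) = 0.3270.
M(t) = 36581 + 23240 × 0.3270 = 44179 t.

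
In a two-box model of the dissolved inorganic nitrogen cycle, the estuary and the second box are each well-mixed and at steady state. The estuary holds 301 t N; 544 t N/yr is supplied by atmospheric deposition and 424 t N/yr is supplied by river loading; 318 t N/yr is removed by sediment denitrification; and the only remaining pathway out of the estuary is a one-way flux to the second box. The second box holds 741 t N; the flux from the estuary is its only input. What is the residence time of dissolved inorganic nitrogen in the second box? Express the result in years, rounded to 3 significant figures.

Balance the estuary: ΣF_in = 544 + 424 = 968.00 t N/yr.
Flux to the second box = ΣF_in − (318) = 650.00 t N/yr.
At steady state the output of the second box equals its input, 650.00 t N/yr.
τ = M / F = 741 / 650.00 = 1.140 yr.

1.14 yr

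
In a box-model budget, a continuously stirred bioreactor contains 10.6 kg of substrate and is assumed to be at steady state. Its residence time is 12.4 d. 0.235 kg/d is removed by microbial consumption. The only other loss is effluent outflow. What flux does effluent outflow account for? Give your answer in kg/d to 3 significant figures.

0.620 kg/d

Total removal F = M/τ = 10.6 / 12.4 = 0.8548 kg/d.
Effluent outflow = F − (0.235) = 0.8548 − 0.2350 = 0.6198 kg/d.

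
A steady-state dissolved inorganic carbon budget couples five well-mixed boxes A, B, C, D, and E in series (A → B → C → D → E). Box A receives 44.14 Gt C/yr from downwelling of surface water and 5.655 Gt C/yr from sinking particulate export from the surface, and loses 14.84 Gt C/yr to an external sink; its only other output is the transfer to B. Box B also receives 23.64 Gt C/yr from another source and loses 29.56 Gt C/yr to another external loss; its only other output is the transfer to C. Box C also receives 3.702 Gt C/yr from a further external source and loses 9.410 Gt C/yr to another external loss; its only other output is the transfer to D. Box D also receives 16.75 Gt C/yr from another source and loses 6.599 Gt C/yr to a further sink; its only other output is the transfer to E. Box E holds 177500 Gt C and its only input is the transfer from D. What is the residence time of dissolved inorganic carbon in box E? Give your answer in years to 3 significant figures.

Box A: F(A→B) = (44.14 + 5.655) − 14.84 = 34.955 Gt C/yr.
Box B: F(B→C) = (34.955 + 23.64) − 29.56 = 29.035 Gt C/yr.
Box C: F(C→D) = (29.035 + 3.702) − 9.410 = 23.327 Gt C/yr.
Box D: F(D→E) = (23.327 + 16.75) − 6.599 = 33.478 Gt C/yr.
Box E throughput = its input = 33.478 Gt C/yr; τ = 177500 / 33.478 = 5302 yr.

5300 yr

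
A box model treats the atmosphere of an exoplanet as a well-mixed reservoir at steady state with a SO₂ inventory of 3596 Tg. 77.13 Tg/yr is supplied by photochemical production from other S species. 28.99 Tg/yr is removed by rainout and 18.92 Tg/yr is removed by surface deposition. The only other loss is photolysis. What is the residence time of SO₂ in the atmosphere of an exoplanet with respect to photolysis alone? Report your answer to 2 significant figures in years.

At steady state ΣF_in = ΣF_out.
ΣF_in = 77.130 Tg/yr.
Photolysis flux = ΣF_in − (28.99 + 18.92) = 77.130 − 47.91 = 29.22 Tg/yr.
τ = M / F = 3596 / 29.22 = 123.1 yr.

120 yr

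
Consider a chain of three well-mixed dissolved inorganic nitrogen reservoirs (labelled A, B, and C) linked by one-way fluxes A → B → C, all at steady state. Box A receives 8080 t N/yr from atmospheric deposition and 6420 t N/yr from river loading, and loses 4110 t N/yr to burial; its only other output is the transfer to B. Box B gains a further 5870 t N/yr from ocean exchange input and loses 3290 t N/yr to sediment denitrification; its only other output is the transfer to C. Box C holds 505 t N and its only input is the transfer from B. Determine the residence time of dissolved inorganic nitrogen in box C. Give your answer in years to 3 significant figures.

Box A: F(A→B) = (8080 + 6420) − 4110 = 10390 t N/yr.
Box B: F(B→C) = (10390 + 5870) − 3290 = 12970 t N/yr.
Box C throughput = its input = 12970 t N/yr; τ = 505 / 12970 = 0.03894 yr.

0.0389 yr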